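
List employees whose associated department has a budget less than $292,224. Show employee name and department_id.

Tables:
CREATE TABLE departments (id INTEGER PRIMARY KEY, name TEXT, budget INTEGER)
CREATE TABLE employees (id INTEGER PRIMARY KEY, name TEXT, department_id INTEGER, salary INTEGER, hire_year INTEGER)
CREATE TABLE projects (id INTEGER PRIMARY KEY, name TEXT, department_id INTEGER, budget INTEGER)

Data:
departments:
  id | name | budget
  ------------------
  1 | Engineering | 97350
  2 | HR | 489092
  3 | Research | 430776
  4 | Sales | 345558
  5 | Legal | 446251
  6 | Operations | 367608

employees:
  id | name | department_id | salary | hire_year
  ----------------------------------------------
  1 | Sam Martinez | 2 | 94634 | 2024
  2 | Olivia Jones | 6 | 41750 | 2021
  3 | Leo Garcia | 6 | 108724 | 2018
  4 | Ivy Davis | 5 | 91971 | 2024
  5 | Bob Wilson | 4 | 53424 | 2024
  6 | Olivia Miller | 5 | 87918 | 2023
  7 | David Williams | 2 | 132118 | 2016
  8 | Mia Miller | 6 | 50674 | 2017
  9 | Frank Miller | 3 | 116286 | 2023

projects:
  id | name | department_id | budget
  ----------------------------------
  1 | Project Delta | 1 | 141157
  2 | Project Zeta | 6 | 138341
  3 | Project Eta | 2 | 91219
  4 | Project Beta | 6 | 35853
SELECT name, department_id FROM employees WHERE department_id IN (SELECT id FROM departments WHERE budget < 292224)

Execution result:
(no rows)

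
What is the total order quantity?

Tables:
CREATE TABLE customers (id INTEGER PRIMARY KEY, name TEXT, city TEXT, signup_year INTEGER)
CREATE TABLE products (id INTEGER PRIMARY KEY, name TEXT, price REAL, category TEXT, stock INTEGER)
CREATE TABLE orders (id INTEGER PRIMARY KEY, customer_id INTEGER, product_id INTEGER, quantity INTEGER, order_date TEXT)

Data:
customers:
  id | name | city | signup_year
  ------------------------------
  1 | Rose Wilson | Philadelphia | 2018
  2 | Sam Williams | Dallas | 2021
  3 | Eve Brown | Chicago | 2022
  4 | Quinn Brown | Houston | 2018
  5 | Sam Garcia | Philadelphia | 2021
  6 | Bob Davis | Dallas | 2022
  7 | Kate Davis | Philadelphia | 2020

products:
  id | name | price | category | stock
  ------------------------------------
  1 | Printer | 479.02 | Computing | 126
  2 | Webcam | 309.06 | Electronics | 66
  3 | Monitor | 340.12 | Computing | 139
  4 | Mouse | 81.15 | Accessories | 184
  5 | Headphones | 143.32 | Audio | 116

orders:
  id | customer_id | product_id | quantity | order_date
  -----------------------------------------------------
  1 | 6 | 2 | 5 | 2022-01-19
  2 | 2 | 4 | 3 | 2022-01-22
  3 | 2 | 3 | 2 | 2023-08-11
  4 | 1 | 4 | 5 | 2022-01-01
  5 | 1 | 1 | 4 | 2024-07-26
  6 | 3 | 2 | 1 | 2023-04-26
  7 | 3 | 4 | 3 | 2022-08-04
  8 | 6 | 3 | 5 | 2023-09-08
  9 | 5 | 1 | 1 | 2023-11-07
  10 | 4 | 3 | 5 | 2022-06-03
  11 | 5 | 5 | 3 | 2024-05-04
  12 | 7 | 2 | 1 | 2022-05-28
SELECT SUM(quantity) FROM orders

Execution result:
38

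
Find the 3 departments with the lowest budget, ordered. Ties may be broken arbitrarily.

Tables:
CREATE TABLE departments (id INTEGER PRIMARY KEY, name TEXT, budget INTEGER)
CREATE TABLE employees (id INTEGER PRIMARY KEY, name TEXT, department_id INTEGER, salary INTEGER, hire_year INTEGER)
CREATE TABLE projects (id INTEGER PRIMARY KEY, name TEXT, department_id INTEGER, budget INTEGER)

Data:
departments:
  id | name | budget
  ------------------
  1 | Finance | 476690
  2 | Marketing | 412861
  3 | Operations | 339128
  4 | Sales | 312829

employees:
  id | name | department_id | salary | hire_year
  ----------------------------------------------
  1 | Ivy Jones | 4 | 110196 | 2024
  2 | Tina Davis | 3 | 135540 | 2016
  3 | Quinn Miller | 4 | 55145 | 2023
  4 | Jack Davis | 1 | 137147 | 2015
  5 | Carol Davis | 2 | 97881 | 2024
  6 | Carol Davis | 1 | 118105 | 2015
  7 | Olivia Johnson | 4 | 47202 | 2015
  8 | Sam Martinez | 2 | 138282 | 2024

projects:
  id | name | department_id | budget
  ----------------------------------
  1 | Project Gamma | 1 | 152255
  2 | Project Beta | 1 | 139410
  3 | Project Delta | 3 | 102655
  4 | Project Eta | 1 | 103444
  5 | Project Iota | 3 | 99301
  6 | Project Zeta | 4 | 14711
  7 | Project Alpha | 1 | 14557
SELECT name, budget FROM departments ORDER BY budget ASC LIMIT 3

Execution result:
name | budget
Sales | 312829
Operations | 339128
Marketing | 412861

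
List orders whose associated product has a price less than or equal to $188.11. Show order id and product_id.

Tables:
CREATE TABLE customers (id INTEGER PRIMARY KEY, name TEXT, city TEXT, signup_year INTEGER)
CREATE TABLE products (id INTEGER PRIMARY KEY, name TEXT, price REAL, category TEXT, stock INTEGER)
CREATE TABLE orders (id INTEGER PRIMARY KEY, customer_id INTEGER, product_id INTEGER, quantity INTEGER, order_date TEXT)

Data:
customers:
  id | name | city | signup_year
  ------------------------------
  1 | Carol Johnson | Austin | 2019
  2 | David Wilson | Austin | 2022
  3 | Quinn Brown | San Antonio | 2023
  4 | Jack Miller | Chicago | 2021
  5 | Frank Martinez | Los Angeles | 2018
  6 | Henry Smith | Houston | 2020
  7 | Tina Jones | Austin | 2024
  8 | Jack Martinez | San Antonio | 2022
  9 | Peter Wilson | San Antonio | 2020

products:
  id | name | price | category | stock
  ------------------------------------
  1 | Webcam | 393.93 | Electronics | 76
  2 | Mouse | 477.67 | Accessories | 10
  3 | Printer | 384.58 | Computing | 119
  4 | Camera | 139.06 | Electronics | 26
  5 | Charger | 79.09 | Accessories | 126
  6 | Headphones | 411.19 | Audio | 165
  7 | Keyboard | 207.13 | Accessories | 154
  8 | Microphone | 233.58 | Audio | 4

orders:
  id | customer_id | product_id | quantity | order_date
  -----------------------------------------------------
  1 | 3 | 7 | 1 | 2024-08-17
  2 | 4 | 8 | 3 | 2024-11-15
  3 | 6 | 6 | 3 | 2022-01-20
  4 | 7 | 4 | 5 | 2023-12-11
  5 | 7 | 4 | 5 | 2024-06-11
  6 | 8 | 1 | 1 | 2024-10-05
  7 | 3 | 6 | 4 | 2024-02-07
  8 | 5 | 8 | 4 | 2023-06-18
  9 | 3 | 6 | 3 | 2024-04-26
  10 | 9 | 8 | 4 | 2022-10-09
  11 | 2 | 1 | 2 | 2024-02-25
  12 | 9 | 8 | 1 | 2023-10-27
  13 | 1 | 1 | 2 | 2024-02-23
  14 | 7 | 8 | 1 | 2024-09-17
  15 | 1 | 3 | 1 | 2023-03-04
SELECT id, product_id FROM orders WHERE product_id IN (SELECT id FROM products WHERE price <= 188.11)

Execution result:
id | product_id
4 | 4
5 | 4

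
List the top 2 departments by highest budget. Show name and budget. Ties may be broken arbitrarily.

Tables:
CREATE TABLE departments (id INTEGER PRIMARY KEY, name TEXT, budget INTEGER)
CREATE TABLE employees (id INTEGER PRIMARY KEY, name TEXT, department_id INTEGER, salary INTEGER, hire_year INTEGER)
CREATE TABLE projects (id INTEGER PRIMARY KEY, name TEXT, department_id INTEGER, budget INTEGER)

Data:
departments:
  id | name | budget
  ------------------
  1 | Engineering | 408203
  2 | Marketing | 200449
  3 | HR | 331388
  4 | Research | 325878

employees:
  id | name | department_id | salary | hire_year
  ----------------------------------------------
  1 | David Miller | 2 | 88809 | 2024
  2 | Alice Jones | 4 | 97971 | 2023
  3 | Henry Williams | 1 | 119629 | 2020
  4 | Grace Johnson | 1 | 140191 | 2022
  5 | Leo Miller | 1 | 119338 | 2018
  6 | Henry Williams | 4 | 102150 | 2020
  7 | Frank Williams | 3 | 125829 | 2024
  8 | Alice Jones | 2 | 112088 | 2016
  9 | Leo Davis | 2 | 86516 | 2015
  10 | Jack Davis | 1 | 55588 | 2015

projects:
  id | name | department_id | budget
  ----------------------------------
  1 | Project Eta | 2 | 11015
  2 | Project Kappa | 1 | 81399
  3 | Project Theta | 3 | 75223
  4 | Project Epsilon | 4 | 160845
SELECT name, budget FROM departments ORDER BY budget DESC LIMIT 2

Execution result:
name | budget
Engineering | 408203
HR | 331388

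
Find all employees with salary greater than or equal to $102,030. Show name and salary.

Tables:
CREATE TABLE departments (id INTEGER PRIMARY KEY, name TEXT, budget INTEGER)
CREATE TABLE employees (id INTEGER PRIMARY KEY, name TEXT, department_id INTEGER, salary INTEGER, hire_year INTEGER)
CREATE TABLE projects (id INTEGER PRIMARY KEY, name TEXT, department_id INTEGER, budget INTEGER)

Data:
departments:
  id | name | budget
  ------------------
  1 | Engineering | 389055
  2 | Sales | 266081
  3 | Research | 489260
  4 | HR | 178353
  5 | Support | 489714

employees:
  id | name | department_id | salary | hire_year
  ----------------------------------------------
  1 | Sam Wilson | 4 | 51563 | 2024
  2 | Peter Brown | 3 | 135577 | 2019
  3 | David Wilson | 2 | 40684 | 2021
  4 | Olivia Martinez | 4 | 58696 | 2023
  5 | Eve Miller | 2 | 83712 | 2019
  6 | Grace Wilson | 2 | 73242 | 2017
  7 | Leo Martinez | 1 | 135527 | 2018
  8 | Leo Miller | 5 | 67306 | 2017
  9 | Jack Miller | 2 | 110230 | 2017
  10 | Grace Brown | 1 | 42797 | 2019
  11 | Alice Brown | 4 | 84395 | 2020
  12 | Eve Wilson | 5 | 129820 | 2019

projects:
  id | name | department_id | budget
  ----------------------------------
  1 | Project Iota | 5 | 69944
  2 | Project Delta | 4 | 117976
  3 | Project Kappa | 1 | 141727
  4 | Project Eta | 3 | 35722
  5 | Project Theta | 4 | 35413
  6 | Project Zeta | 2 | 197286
SELECT name, salary FROM employees WHERE salary >= 102030

Execution result:
name | salary
Peter Brown | 135577
Leo Martinez | 135527
Jack Miller | 110230
Eve Wilson | 129820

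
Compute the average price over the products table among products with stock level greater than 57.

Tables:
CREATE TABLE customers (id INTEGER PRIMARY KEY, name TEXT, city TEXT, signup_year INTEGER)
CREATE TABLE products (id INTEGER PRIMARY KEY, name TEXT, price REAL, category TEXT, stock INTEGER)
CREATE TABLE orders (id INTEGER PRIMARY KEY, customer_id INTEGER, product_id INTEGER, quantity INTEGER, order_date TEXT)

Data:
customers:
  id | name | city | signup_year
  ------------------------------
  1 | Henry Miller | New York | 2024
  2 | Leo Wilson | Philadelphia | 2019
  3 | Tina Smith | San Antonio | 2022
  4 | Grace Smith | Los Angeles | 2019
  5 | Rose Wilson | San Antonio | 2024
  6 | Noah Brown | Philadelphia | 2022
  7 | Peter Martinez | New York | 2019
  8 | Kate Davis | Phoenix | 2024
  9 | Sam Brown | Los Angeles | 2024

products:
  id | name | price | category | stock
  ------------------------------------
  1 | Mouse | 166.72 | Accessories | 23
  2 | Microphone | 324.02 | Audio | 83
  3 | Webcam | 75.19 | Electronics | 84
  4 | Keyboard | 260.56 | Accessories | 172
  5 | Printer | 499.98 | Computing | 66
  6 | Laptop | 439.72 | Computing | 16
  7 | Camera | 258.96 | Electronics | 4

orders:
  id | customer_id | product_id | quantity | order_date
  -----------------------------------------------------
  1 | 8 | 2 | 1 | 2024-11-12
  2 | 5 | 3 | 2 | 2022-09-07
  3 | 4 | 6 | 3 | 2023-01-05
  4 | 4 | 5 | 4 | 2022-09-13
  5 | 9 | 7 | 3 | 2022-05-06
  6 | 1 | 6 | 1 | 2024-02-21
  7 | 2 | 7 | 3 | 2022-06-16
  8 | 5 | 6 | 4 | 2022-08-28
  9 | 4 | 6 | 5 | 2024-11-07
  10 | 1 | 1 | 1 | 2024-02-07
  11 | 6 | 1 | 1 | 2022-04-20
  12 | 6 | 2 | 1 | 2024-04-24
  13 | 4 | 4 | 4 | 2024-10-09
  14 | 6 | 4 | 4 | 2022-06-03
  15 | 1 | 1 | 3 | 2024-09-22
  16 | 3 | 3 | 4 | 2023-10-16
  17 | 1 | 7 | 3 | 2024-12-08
SELECT AVG(price) FROM products WHERE stock > 57

Execution result:
289.94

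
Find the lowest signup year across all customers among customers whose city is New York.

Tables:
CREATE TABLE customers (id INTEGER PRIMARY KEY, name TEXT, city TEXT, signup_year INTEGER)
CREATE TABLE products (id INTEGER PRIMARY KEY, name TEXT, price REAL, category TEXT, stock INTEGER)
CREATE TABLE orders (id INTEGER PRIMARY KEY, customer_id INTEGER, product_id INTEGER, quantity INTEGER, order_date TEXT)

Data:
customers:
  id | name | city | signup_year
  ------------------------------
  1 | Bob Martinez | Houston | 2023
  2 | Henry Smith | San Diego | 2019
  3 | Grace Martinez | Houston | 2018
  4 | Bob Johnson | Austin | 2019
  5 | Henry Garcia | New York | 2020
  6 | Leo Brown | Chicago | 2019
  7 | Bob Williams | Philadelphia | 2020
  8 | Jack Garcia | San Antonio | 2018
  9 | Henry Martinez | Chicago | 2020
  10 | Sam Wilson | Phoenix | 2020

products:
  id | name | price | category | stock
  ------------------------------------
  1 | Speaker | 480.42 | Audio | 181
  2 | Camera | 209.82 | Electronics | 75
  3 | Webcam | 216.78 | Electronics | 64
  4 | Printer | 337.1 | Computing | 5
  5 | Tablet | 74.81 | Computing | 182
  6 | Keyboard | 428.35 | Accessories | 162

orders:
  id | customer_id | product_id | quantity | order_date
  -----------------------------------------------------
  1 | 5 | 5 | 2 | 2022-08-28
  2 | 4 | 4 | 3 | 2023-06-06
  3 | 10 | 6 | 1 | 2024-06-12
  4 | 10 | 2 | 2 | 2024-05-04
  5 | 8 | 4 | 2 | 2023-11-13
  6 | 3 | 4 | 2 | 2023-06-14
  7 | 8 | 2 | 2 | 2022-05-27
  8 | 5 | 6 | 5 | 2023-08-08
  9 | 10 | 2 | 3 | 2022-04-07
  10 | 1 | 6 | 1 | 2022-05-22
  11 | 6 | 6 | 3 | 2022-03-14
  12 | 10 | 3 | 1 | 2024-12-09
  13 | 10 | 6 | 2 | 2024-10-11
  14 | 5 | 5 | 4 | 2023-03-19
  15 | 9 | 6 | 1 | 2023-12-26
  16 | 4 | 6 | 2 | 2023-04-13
SELECT MIN(signup_year) FROM customers WHERE city = 'New York'

Execution result:
2020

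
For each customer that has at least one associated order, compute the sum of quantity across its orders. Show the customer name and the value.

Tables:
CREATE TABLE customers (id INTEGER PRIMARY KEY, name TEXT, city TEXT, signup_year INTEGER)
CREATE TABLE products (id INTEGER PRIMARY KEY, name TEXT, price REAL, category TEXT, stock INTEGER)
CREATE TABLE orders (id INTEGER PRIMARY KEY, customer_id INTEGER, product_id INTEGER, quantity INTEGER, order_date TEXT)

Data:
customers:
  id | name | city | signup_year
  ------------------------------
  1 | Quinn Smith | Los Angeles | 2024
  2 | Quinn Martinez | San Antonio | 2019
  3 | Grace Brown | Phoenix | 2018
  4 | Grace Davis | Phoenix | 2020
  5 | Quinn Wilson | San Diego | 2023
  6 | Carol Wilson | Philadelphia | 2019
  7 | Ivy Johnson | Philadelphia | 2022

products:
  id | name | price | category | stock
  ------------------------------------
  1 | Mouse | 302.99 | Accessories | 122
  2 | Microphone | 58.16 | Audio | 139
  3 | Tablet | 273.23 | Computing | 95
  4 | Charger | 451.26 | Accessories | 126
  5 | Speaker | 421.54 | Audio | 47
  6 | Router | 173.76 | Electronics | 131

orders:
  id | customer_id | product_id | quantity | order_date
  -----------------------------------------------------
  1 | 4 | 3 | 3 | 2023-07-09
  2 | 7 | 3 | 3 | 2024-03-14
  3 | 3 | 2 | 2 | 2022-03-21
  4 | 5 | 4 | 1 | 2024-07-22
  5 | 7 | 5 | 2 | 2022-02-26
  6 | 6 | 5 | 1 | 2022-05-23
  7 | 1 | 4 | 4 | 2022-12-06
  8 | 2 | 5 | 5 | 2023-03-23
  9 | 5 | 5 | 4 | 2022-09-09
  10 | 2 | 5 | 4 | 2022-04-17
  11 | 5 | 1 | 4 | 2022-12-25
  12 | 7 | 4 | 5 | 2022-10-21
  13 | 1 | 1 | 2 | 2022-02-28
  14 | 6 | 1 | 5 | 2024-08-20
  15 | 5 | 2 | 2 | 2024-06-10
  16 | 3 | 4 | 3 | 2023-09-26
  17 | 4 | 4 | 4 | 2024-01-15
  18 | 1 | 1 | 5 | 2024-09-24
SELECT p.name, SUM(c.quantity) AS sum_quantity FROM orders c JOIN customers p ON c.customer_id = p.id GROUP BY p.id, p.name

Execution result:
name | sum_quantity
Quinn Smith | 11
Quinn Martinez | 9
Grace Brown | 5
Grace Davis | 7
Quinn Wilson | 11
Carol Wilson | 6
Ivy Johnson | 10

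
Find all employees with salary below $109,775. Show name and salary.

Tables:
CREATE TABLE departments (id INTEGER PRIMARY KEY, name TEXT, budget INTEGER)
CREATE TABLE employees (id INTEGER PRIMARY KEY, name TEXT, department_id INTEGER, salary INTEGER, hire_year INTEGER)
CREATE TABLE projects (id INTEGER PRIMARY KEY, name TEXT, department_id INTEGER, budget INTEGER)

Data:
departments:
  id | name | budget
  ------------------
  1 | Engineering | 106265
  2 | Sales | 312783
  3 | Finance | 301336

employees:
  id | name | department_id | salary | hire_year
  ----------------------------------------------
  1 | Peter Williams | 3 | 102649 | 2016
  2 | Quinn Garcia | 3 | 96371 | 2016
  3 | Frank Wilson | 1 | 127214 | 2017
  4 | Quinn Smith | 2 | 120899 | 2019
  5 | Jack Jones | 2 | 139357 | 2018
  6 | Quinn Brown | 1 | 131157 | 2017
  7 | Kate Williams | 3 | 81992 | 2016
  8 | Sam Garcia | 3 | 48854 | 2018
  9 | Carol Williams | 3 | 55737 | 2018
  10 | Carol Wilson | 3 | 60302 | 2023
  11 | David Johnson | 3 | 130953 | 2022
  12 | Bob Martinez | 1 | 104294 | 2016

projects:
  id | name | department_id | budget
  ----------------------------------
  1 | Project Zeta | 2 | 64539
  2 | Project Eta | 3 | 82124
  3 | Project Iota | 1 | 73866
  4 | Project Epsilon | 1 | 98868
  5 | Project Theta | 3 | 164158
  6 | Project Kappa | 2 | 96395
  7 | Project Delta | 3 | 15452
SELECT name, salary FROM employees WHERE salary < 109775

Execution result:
name | salary
Peter Williams | 102649
Quinn Garcia | 96371
Kate Williams | 81992
Sam Garcia | 48854
Carol Williams | 55737
Carol Wilson | 60302
Bob Martinez | 104294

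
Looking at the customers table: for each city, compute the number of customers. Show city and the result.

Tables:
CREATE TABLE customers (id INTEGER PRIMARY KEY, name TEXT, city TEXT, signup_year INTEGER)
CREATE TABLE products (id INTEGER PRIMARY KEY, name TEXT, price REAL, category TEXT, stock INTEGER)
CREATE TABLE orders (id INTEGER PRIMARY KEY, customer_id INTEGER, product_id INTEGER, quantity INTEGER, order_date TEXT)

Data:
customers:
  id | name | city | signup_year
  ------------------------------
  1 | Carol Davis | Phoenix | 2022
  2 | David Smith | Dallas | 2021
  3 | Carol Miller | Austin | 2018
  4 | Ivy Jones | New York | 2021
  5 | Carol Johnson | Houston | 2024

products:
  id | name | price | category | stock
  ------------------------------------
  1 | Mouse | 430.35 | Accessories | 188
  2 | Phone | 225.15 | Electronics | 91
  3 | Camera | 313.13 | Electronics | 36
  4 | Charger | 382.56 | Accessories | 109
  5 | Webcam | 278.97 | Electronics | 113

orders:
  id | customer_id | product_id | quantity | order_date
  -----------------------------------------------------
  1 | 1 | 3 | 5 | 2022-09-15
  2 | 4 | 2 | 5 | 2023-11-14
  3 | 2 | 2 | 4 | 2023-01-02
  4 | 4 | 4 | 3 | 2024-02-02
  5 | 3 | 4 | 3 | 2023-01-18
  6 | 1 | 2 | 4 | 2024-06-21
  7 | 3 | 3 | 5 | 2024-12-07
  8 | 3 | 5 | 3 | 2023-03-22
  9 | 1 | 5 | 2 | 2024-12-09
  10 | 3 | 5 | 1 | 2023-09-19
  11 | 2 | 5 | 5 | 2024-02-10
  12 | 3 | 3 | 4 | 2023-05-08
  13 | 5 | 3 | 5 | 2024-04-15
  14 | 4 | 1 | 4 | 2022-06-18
SELECT city, COUNT(*) AS n FROM customers GROUP BY city

Execution result:
city | n
Austin | 1
Dallas | 1
Houston | 1
New York | 1
Phoenix | 1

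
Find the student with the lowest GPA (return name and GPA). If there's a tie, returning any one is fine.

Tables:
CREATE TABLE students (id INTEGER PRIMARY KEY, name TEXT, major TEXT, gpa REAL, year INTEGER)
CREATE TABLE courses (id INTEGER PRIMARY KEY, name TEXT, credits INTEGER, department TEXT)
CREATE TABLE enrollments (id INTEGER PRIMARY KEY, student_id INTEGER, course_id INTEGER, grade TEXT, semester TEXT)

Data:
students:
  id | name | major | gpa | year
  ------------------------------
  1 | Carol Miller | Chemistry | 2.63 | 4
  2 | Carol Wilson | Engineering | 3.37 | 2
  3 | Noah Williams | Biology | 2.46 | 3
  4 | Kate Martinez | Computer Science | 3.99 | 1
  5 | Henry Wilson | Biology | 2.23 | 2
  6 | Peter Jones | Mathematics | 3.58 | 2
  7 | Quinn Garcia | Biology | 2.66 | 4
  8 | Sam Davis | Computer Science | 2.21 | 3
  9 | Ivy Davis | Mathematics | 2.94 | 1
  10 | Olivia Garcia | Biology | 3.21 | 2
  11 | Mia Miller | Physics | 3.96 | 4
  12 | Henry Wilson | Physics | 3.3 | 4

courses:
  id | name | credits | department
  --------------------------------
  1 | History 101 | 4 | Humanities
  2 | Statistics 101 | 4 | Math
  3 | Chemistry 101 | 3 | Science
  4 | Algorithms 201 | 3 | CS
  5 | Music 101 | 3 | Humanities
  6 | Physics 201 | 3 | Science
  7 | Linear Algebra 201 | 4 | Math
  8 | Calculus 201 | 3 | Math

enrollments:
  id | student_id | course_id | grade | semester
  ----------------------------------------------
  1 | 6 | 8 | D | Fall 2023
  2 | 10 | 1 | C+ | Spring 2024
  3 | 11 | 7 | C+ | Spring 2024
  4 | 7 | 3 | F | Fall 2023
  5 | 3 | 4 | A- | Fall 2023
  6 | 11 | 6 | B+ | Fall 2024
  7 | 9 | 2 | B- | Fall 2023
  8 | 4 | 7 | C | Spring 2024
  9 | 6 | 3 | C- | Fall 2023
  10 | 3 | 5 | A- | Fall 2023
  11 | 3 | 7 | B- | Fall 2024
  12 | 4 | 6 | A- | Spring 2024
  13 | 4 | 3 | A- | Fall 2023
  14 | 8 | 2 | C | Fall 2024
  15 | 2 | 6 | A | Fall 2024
SELECT name, gpa FROM students ORDER BY gpa ASC LIMIT 1

Execution result:
name | gpa
Sam Davis | 2.21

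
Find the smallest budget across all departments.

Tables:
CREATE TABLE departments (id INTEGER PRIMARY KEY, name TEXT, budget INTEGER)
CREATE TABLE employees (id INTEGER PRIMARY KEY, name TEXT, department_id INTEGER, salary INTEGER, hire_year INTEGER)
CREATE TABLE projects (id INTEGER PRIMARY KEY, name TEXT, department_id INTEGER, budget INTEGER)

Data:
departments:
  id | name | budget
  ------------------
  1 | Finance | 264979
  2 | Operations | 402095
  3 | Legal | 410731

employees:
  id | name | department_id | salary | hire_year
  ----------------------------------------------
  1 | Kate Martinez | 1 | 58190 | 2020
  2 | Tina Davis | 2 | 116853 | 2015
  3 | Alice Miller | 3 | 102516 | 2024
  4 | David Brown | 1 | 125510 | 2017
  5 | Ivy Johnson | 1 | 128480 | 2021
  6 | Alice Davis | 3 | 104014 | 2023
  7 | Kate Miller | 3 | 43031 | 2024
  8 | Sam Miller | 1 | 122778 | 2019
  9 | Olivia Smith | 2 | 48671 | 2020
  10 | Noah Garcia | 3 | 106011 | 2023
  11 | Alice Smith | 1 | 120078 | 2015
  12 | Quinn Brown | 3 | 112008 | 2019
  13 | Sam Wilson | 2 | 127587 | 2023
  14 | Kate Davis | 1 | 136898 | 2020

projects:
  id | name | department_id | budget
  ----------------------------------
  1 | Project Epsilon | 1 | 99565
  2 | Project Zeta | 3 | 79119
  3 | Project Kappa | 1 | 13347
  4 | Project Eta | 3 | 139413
SELECT MIN(budget) FROM departments

Execution result:
264979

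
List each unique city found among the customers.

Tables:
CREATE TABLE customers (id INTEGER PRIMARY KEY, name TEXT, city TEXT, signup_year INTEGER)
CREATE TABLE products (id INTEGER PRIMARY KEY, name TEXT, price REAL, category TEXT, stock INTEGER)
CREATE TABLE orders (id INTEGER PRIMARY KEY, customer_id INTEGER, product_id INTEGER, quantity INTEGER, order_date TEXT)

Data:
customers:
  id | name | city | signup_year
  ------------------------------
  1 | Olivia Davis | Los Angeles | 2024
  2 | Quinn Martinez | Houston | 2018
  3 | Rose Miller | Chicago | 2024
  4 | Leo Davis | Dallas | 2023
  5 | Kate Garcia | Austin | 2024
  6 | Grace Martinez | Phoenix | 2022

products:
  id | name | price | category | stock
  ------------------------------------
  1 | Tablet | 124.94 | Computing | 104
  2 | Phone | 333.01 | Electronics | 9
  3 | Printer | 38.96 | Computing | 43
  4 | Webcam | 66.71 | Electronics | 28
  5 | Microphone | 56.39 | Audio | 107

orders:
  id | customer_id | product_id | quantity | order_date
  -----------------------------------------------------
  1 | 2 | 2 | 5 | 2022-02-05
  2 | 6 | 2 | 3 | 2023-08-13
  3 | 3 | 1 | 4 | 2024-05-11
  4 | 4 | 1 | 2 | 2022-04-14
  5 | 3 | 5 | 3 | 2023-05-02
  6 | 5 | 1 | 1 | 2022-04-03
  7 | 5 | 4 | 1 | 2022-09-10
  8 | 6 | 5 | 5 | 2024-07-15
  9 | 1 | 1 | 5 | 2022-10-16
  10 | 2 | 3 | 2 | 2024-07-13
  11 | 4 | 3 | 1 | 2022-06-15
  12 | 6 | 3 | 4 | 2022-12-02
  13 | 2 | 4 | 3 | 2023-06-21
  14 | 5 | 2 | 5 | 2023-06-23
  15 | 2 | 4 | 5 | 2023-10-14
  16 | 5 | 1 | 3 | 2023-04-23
SELECT DISTINCT city FROM customers

Execution result:
city
Los Angeles
Houston
Chicago
Dallas
Austin
Phoenix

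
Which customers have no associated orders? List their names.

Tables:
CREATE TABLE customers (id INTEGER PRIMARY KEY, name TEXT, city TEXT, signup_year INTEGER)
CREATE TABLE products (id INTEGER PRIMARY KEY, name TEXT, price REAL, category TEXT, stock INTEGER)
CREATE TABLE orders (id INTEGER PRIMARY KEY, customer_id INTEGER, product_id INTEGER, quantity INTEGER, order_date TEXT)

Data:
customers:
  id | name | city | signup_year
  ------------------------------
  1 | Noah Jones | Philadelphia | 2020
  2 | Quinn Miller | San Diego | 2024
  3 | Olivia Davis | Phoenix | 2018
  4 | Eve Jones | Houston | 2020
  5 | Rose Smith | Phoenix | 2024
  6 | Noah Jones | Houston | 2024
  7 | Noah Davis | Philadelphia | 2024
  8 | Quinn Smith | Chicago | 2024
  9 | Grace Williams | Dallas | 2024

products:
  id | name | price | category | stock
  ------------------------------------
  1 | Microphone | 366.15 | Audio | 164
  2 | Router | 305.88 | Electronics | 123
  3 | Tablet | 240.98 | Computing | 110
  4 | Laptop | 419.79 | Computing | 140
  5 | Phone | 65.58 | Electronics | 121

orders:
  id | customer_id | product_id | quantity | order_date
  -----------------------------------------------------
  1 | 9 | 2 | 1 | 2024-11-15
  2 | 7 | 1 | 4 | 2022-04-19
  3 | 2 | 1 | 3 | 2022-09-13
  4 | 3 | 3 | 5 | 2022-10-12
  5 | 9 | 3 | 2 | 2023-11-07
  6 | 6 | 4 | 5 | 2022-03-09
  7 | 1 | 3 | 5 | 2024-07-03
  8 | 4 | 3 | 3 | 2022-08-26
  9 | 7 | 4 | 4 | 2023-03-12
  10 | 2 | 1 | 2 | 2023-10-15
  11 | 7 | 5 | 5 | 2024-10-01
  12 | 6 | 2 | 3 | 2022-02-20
SELECT p.name FROM customers p LEFT JOIN orders c ON c.customer_id = p.id WHERE c.id IS NULL

Execution result:
name
Rose Smith
Quinn Smith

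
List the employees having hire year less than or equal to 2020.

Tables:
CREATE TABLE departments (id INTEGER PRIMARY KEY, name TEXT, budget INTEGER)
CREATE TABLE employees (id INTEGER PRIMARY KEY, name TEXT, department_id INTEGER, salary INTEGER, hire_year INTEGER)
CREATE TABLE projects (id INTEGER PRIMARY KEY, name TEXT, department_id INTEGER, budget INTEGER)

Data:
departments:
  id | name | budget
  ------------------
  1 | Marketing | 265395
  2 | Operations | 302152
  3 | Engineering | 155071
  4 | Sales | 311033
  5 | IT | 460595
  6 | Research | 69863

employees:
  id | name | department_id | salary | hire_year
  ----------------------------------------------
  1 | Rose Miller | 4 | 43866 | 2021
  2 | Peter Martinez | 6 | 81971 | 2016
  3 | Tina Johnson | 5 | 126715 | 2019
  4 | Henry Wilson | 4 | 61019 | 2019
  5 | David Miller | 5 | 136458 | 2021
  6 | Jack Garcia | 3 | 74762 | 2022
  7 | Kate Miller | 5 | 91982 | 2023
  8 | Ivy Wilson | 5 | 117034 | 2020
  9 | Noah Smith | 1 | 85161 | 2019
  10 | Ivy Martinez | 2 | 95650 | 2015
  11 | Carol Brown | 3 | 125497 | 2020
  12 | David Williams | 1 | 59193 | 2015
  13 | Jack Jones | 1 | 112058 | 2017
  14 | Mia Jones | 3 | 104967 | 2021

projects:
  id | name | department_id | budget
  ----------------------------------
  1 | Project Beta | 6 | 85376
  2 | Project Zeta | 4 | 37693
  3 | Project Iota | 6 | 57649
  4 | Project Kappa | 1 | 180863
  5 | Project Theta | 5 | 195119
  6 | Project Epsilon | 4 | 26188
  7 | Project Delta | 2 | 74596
SELECT name, hire_year FROM employees WHERE hire_year <= 2020

Execution result:
name | hire_year
Peter Martinez | 2016
Tina Johnson | 2019
Henry Wilson | 2019
Ivy Wilson | 2020
Noah Smith | 2019
Ivy Martinez | 2015
Carol Brown | 2020
David Williams | 2015
Jack Jones | 2017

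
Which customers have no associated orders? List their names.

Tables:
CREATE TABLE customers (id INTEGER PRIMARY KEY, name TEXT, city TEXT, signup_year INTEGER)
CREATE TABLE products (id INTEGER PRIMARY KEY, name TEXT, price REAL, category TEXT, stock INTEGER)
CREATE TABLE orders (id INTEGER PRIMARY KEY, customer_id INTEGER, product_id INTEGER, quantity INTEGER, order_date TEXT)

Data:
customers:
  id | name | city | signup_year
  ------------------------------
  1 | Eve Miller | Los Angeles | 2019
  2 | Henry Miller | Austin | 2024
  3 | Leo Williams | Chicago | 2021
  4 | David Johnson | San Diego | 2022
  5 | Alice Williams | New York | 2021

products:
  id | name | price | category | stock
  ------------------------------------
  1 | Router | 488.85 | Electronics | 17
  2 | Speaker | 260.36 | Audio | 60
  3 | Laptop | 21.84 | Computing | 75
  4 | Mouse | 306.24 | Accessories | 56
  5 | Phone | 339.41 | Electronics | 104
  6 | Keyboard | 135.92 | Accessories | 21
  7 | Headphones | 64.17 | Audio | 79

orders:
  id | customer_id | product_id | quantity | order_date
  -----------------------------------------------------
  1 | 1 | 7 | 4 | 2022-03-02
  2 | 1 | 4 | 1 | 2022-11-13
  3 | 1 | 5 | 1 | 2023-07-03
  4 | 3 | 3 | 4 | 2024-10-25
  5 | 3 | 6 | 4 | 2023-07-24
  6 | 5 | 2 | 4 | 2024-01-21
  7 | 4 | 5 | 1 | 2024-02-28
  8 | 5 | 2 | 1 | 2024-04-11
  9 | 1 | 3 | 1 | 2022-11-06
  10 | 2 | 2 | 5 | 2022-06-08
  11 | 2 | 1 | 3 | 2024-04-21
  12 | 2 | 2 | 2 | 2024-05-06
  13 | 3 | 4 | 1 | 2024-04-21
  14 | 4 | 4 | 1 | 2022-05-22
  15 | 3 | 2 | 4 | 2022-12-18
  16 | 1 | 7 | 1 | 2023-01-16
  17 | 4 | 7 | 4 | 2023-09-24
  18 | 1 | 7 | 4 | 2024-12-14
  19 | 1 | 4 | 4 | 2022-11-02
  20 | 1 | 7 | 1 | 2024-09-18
SELECT p.name FROM customers p LEFT JOIN orders c ON c.customer_id = p.id WHERE c.id IS NULL

Execution result:
(no rows)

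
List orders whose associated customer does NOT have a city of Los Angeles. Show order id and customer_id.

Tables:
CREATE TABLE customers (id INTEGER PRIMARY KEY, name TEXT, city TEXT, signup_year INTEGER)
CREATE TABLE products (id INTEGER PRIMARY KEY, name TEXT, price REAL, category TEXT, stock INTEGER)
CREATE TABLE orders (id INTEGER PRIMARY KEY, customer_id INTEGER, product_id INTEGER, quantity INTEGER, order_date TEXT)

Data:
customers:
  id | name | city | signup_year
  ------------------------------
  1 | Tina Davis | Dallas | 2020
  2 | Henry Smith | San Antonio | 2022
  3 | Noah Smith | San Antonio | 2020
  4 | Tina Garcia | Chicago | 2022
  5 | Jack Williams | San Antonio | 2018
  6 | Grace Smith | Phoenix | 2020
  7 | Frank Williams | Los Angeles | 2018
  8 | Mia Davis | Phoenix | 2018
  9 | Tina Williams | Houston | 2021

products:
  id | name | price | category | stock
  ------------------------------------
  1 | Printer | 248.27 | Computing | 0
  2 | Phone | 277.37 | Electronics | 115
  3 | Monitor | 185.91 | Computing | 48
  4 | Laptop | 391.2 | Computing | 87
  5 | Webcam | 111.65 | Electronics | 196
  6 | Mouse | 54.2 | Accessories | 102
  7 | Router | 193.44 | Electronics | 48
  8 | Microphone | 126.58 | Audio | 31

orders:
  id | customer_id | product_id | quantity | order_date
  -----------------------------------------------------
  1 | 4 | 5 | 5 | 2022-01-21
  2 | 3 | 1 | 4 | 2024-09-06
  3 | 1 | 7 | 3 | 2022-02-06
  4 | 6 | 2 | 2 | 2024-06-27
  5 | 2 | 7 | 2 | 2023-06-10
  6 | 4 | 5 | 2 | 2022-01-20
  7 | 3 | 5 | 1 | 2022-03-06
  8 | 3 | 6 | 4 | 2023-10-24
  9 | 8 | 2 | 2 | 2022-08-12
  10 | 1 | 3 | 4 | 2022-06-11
SELECT id, customer_id FROM orders WHERE customer_id NOT IN (SELECT id FROM customers WHERE city = 'Los Angeles')

Execution result:
id | customer_id
1 | 4
2 | 3
3 | 1
4 | 6
5 | 2
6 | 4
7 | 3
8 | 3
9 | 8
10 | 1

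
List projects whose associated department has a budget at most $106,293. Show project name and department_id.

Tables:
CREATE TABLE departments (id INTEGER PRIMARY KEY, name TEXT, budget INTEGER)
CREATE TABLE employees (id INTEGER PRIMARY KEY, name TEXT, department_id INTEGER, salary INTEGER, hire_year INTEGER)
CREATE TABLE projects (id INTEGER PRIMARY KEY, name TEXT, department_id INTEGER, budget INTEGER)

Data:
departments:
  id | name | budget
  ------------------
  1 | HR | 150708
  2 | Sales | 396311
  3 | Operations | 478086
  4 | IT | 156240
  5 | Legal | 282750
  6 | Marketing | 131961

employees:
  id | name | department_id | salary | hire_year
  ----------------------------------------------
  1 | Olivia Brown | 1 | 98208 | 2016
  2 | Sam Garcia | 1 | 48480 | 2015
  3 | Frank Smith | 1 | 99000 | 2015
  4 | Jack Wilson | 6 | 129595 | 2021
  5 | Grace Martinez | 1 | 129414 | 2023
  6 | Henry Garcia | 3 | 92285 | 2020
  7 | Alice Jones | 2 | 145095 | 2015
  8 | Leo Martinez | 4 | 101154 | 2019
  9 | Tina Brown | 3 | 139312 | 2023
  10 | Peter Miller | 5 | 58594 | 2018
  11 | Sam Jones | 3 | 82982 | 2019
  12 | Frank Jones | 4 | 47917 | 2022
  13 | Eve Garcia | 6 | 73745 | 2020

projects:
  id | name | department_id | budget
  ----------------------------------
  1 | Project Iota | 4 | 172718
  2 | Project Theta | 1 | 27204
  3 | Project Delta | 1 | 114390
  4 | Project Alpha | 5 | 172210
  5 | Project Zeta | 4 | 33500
SELECT name, department_id FROM projects WHERE department_id IN (SELECT id FROM departments WHERE budget <= 106293)

Execution result:
(no rows)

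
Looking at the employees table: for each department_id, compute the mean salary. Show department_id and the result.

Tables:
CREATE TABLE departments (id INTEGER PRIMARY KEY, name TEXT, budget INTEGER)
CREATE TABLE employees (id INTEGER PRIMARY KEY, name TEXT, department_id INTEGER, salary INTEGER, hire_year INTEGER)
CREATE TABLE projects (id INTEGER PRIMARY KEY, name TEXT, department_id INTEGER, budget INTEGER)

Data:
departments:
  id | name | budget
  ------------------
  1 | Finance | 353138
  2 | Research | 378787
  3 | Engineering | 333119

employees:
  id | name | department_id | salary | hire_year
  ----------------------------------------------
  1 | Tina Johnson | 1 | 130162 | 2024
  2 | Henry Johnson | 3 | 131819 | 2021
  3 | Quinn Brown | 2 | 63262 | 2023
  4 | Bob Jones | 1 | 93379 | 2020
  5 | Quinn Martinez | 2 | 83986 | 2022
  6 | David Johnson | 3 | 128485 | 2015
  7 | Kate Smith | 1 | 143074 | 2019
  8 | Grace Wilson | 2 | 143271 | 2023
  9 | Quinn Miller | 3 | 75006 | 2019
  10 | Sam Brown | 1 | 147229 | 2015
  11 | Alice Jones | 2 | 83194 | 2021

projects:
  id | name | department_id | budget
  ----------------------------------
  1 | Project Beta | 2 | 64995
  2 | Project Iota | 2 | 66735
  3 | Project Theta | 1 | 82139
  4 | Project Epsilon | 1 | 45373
SELECT department_id, AVG(salary) AS avg_salary FROM employees GROUP BY department_id

Execution result:
department_id | avg_salary
1 | 128461.00
2 | 93428.25
3 | 111770.00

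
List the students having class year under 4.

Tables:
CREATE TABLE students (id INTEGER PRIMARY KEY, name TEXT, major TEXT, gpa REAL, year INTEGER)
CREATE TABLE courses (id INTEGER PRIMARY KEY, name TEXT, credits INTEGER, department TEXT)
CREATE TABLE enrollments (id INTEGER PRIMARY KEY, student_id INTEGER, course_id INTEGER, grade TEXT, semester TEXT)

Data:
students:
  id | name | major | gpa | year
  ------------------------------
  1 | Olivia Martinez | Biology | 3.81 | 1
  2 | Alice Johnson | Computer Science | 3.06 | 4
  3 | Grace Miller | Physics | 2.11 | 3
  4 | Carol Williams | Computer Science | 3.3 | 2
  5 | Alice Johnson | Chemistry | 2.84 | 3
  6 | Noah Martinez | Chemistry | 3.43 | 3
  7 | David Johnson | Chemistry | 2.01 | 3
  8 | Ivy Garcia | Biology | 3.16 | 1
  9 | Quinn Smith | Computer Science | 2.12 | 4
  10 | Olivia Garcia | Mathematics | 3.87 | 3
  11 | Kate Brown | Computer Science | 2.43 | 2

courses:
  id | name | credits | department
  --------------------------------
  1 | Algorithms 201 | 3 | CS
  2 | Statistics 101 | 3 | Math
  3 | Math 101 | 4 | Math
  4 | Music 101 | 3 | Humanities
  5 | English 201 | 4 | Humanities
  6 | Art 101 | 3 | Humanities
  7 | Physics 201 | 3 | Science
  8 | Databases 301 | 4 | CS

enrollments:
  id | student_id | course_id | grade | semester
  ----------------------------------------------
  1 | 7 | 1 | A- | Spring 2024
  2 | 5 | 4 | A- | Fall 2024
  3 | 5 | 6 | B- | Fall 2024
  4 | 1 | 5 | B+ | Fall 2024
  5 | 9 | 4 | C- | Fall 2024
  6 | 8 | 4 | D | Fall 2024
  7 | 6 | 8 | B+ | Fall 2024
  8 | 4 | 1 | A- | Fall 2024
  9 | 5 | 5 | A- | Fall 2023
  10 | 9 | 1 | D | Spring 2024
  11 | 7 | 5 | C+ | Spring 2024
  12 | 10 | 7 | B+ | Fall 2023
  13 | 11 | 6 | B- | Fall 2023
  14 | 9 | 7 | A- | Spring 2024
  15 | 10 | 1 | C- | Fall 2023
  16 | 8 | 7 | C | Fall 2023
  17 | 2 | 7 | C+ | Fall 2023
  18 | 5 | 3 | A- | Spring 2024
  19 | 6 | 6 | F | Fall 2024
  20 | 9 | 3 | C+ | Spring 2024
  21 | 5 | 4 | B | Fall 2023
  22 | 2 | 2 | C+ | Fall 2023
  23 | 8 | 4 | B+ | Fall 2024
SELECT name, year FROM students WHERE year < 4

Execution result:
name | year
Olivia Martinez | 1
Grace Miller | 3
Carol Williams | 2
Alice Johnson | 3
Noah Martinez | 3
David Johnson | 3
Ivy Garcia | 1
Olivia Garcia | 3
Kate Brown | 2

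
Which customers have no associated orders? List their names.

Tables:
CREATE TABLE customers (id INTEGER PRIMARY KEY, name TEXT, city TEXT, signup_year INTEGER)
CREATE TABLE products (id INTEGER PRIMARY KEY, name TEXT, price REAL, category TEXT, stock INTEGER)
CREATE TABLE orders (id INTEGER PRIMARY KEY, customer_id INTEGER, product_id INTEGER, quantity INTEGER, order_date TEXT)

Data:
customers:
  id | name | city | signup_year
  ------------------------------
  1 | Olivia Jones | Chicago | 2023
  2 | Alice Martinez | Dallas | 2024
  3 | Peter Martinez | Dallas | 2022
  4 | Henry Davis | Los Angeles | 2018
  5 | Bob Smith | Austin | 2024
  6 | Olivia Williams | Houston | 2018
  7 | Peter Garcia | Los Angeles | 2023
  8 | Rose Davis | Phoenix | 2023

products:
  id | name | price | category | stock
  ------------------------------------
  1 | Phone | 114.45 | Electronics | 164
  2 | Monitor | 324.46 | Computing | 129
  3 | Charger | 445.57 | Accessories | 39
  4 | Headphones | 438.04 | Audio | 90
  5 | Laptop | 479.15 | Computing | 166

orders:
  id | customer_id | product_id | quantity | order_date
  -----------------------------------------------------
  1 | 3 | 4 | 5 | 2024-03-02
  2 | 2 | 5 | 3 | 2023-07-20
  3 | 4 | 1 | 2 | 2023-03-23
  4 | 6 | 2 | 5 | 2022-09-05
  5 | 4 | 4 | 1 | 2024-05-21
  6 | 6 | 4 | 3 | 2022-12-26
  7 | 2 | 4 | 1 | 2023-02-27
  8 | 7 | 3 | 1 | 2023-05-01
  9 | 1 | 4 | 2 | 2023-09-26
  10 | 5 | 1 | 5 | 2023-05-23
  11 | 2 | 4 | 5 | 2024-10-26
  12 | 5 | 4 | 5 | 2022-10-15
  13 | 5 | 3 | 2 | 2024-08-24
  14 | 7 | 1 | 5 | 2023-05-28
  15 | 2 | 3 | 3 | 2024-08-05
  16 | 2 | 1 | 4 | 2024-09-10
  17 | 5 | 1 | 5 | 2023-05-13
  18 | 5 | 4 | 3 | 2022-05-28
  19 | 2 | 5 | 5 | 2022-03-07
SELECT p.name FROM customers p LEFT JOIN orders c ON c.customer_id = p.id WHERE c.id IS NULL

Execution result:
Rose Davis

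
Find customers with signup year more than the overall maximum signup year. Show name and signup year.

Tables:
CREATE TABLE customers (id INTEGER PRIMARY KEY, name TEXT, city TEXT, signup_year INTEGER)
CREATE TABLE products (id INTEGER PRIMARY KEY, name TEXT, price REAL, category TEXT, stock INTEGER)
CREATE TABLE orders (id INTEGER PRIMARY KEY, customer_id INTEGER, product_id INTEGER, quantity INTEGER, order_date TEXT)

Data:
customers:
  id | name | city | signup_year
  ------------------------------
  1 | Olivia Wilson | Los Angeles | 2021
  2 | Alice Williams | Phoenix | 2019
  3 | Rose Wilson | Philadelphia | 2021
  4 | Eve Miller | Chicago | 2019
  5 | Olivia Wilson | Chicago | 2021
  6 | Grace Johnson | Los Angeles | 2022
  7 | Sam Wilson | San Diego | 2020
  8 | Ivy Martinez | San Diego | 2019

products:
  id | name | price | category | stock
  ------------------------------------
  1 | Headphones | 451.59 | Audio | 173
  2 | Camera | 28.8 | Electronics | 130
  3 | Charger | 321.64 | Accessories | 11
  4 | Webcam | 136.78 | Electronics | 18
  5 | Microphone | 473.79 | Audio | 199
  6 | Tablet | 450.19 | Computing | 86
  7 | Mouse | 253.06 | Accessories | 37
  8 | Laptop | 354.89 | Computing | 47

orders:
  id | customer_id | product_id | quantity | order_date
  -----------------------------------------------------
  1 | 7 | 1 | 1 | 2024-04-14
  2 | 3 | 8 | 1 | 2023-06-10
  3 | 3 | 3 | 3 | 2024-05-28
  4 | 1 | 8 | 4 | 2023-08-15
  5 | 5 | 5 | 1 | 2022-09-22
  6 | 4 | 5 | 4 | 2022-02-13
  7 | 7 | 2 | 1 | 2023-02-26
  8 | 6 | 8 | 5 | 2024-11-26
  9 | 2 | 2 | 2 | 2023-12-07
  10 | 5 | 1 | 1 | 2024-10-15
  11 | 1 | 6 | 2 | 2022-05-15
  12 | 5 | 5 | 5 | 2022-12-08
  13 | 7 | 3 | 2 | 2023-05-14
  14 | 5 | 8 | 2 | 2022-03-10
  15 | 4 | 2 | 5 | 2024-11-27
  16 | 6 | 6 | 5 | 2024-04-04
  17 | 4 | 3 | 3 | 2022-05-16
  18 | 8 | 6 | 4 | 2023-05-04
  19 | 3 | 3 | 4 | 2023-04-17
SELECT name, signup_year FROM customers WHERE signup_year > (SELECT MAX(signup_year) FROM customers)

Execution result:
(no rows)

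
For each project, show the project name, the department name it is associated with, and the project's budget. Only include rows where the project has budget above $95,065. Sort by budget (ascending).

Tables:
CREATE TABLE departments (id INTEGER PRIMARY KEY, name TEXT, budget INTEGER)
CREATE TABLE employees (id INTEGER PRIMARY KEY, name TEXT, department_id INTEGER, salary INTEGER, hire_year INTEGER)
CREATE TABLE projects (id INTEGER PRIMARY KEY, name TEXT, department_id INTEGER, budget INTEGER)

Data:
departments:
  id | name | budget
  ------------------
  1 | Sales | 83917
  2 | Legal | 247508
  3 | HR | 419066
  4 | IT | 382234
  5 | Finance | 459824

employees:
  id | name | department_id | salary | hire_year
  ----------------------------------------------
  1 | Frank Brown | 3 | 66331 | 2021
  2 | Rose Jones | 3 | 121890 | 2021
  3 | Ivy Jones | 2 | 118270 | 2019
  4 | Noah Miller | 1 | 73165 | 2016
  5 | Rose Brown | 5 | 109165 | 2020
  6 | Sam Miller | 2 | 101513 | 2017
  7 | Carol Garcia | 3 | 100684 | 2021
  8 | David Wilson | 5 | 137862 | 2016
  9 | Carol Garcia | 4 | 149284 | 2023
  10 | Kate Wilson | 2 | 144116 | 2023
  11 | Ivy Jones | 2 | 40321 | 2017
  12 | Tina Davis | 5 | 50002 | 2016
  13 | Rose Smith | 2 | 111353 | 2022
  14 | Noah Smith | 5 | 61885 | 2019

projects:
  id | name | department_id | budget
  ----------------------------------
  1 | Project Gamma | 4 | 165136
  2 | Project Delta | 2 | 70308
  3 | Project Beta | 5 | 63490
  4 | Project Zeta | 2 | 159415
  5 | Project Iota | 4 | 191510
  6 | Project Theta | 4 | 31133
SELECT c.name, p.name AS department, c.budget FROM projects c JOIN departments p ON c.department_id = p.id WHERE c.budget > 95065 ORDER BY c.budget ASC

Execution result:
name | department | budget
Project Zeta | Legal | 159415
Project Gamma | IT | 165136
Project Iota | IT | 191510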